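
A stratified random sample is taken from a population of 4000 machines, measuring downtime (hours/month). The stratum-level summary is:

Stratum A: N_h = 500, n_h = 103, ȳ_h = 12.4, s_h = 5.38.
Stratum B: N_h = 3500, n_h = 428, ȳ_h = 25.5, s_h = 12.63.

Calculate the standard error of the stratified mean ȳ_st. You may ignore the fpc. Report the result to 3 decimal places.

V̂(ȳ_st) = Σ W_h² s_h²/n_h, with W_h = N_h/N and N = 4000:
  stratum A: (500/4000)²·5.38²/103 = 0.00439084
  stratum B: (3500/4000)²·12.63²/428 = 0.285351
V̂(ȳ_st) = 0.289742
SE(ȳ_st) = √0.289742 = 0.538277

SE(ȳ_st) ≈ 0.538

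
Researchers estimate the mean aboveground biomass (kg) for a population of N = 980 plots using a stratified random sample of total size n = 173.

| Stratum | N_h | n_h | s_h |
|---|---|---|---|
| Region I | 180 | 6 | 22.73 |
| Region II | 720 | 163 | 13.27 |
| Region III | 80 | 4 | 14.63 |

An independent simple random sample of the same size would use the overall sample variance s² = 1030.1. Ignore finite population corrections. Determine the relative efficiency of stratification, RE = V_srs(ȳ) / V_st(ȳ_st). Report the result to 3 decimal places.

RE ≈ 1.549

V̂(ȳ_st) = Σ W_h² s_h²/n_h, with W_h = N_h/N and N = 980:
  stratum Region I: (180/980)²·22.73²/6 = 2.90496
  stratum Region II: (720/980)²·13.27²/163 = 0.583132
  stratum Region III: (80/980)²·14.63²/4 = 0.35658
V_st = 3.84467
V_srs = s²/n = 1030.1/173 = 5.95434
Relative efficiency = V_srs / V_st = 5.95434/3.84467 = 1.5487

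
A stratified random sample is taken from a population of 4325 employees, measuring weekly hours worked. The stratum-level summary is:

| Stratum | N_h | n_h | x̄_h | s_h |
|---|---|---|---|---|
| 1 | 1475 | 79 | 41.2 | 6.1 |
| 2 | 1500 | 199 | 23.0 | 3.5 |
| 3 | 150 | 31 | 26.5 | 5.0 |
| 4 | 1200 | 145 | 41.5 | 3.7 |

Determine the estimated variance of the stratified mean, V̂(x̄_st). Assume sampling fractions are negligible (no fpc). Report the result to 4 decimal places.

V̂(x̄_st) ≈ 0.0704

V̂(x̄_st) = Σ W_h² s_h²/n_h, with W_h = N_h/N and N = 4325:
  stratum 1: (1475/4325)²·6.1²/79 = 0.0547828
  stratum 2: (1500/4325)²·3.5²/199 = 0.00740446
  stratum 3: (150/4325)²·5.0²/31 = 0.000970038
  stratum 4: (1200/4325)²·3.7²/145 = 0.00726818
V̂(x̄_st) = 0.0704255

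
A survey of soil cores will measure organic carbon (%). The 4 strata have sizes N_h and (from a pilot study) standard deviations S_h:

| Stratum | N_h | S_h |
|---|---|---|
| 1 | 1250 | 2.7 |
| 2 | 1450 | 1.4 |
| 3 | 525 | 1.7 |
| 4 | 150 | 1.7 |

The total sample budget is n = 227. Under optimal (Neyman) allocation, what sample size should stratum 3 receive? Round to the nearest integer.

Neyman allocation: n_h = n · N_h S_h / Σ N_i S_i, with n = 227.
  stratum 1: N_h·S_h = 1250·2.7 = 3375.00
  stratum 2: N_h·S_h = 1450·1.4 = 2030.00
  stratum 3: N_h·S_h = 525·1.7 = 892.50
  stratum 4: N_h·S_h = 150·1.7 = 255.00
Σ N_h S_h = 6552.50
n for stratum 3 = 227·892.50/6552.50 = 30.919 → 31

31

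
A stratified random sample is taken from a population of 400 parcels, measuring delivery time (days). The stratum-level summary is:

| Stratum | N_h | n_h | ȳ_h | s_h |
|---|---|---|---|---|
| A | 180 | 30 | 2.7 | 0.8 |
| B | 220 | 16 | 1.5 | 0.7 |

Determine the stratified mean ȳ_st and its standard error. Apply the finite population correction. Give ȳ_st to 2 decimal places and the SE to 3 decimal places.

ȳ_st ≈ 2.04, SE ≈ 0.110

ȳ_st = Σ W_h ȳ_h = (180·2.7 + 220·1.5)/400 = 2.04000
V̂(ȳ_st) = Σ W_h² (1 − n_h/N_h) s_h²/n_h, with W_h = N_h/N and N = 400:
  stratum A: (180/400)²·(1 − 30/180)·0.8²/30 = 0.0036
  stratum B: (220/400)²·(1 − 16/220)·0.7²/16 = 0.00859031
V̂(ȳ_st) = 0.0121903
SE(ȳ_st) = √0.0121903 = 0.11041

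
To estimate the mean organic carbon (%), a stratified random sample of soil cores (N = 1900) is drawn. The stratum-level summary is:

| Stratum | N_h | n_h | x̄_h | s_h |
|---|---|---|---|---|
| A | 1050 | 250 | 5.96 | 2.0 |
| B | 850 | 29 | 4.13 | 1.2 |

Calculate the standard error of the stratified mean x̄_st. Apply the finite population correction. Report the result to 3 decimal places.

V̂(x̄_st) = Σ W_h² (1 − n_h/N_h) s_h²/n_h, with W_h = N_h/N and N = 1900:
  stratum A: (1050/1900)²·(1 − 250/1050)·2.0²/250 = 0.00372299
  stratum B: (850/1900)²·(1 − 29/850)·1.2²/29 = 0.00959885
V̂(x̄_st) = 0.0133218
SE(x̄_st) = √0.0133218 = 0.11542

SE(x̄_st) ≈ 0.115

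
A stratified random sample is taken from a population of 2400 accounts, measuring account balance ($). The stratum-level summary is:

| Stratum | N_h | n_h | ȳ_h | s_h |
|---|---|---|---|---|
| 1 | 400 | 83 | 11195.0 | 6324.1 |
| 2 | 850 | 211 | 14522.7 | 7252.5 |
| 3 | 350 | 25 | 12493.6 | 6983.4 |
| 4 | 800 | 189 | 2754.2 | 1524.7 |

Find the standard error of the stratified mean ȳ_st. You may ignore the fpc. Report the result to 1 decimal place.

V̂(ȳ_st) = Σ W_h² s_h²/n_h, with W_h = N_h/N and N = 2400:
  stratum 1: (400/2400)²·6324.1²/83 = 13385
  stratum 2: (850/2400)²·7252.5²/211 = 31268.6
  stratum 3: (350/2400)²·6983.4²/25 = 41486.6
  stratum 4: (800/2400)²·1524.7²/189 = 1366.67
V̂(ȳ_st) = 87506.8
SE(ȳ_st) = √87506.8 = 295.815

SE(ȳ_st) ≈ 295.8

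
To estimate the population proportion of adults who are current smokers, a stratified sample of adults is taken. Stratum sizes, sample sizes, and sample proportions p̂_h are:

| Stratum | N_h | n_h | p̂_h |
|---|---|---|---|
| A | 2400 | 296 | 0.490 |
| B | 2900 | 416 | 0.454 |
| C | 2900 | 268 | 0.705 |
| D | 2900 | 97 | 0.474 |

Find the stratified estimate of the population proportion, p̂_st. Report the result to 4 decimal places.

p̂_st ≈ 0.5326

N = 11100; stratum weights W_h = N_h/N.
p̂_st = Σ W_h p̂_h = (2400·0.490 + 2900·0.454 + 2900·0.705 + 2900·0.474)/11100 = 0.53259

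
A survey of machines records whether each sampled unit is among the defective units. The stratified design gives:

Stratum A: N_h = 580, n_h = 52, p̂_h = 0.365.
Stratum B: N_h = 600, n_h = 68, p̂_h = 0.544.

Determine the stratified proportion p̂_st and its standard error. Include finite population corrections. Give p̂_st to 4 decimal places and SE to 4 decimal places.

N = 1180; stratum weights W_h = N_h/N.
p̂_st = Σ W_h p̂_h = (580·0.365 + 600·0.544)/1180 = 0.45602
V̂(p̂_st) = Σ W_h² (1 − n_h/N_h) p̂_h(1−p̂_h)/(n_h−1):
  stratum A: (580/1180)²·(1 − 52/580)·0.365·0.635/51 = 0.000999527
  stratum B: (600/1180)²·(1 − 68/600)·0.544·0.456/67 = 0.000848766
V̂(p̂_st) = 0.00184829; SE = √V̂ = 0.0429918

p̂_st ≈ 0.4560, SE ≈ 0.0430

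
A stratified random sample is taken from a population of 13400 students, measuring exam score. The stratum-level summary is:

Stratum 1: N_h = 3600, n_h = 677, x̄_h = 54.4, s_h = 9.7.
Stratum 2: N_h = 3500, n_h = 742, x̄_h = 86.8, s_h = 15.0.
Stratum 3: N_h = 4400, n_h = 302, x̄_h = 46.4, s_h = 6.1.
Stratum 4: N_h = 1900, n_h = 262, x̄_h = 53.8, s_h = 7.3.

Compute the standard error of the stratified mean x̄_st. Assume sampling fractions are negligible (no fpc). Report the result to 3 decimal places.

V̂(x̄_st) = Σ W_h² s_h²/n_h, with W_h = N_h/N and N = 13400:
  stratum 1: (3600/13400)²·9.7²/677 = 0.0100311
  stratum 2: (3500/13400)²·15.0²/742 = 0.0206874
  stratum 3: (4400/13400)²·6.1²/302 = 0.0132846
  stratum 4: (1900/13400)²·7.3²/262 = 0.00408923
V̂(x̄_st) = 0.0480923
SE(x̄_st) = √0.0480923 = 0.2193

SE(x̄_st) ≈ 0.219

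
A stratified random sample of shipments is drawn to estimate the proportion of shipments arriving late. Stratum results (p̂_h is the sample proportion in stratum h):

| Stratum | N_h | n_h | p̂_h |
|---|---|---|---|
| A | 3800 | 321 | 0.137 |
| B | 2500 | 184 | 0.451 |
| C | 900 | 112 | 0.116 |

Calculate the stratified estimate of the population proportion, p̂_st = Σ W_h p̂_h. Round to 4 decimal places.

p̂_st ≈ 0.2434

N = 7200; stratum weights W_h = N_h/N.
p̂_st = Σ W_h p̂_h = (3800·0.137 + 2500·0.451 + 900·0.116)/7200 = 0.24340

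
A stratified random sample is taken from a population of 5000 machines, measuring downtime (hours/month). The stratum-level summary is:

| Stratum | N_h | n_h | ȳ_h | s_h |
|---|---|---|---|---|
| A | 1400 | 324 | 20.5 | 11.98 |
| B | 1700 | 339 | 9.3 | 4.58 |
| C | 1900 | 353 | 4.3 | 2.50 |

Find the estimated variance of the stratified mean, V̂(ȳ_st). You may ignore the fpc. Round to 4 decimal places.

V̂(ȳ_st) = Σ W_h² s_h²/n_h, with W_h = N_h/N and N = 5000:
  stratum A: (1400/5000)²·11.98²/324 = 0.0347284
  stratum B: (1700/5000)²·4.58²/339 = 0.00715301
  stratum C: (1900/5000)²·2.50²/353 = 0.00255666
V̂(ȳ_st) = 0.0444381

V̂(ȳ_st) ≈ 0.0444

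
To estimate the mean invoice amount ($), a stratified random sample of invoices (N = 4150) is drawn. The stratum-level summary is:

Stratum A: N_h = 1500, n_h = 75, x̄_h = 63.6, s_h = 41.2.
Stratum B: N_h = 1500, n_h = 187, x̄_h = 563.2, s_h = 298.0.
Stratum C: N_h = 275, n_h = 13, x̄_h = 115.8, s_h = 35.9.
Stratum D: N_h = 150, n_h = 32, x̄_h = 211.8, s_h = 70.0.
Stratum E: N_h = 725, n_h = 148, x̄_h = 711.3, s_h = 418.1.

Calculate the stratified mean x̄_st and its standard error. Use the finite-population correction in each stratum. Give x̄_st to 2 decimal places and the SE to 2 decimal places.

x̄_st ≈ 366.15, SE ≈ 9.29

x̄_st = Σ W_h x̄_h = (1500·63.6 + 1500·563.2 + 275·115.8 + 150·211.8 + 725·711.3)/4150 = 366.14639
V̂(x̄_st) = Σ W_h² (1 − n_h/N_h) s_h²/n_h, with W_h = N_h/N and N = 4150:
  stratum A: (1500/4150)²·(1 − 75/1500)·41.2²/75 = 2.80894
  stratum B: (1500/4150)²·(1 − 187/1500)·298.0²/187 = 54.3064
  stratum C: (275/4150)²·(1 − 13/275)·35.9²/13 = 0.414747
  stratum D: (150/4150)²·(1 − 32/150)·70.0²/32 = 0.15737
  stratum E: (725/4150)²·(1 − 148/725)·418.1²/148 = 28.6891
V̂(x̄_st) = 86.3765
SE(x̄_st) = √86.3765 = 9.29389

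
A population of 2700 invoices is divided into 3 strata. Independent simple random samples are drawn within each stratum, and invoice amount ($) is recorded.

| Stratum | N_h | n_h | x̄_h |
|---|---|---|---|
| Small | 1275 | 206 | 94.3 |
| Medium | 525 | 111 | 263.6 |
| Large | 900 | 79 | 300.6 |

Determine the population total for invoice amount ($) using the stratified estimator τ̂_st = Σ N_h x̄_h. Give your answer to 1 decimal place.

τ̂_st = Σ N_h x̄_h = 1275·94.3 + 525·263.6 + 900·300.6 = 529162.5

τ̂_st ≈ 529162.5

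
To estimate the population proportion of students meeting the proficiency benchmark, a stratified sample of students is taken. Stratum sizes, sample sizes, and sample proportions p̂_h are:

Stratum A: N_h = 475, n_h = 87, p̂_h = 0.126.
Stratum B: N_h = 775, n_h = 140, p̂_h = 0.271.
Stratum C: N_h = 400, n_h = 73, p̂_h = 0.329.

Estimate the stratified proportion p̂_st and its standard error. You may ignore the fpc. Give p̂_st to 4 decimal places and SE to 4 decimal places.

N = 1650; stratum weights W_h = N_h/N.
p̂_st = Σ W_h p̂_h = (475·0.126 + 775·0.271 + 400·0.329)/1650 = 0.24332
V̂(p̂_st) = Σ W_h² p̂_h(1−p̂_h)/(n_h−1):
  stratum A: (475/1650)²·0.126·0.874/86 = 0.000106121
  stratum B: (775/1650)²·0.271·0.729/139 = 0.000313558
  stratum C: (400/1650)²·0.329·0.671/72 = 0.000180193
V̂(p̂_st) = 0.000599872; SE = √V̂ = 0.0244923

p̂_st ≈ 0.2433, SE ≈ 0.0245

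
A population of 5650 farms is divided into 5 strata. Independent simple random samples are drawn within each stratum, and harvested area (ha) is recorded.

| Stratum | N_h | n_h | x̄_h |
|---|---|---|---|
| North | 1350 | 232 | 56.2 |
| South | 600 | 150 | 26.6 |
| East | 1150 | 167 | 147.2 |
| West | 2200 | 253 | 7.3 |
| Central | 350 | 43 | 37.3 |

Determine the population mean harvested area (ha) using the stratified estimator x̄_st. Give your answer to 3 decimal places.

N = Σ N_h = 5650. Stratum weights W_h = N_h/N.
x̄_st = (1350·56.2 + 600·26.6 + 1150·147.2 + 2200·7.3 + 350·37.3) / 5650 = 51.36726

x̄_st ≈ 51.367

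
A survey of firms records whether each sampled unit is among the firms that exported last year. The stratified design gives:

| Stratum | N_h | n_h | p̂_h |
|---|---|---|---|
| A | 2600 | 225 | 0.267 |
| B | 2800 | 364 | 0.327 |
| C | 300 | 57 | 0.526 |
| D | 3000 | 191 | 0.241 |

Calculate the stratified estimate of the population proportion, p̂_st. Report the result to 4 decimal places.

p̂_st ≈ 0.2863

N = 8700; stratum weights W_h = N_h/N.
p̂_st = Σ W_h p̂_h = (2600·0.267 + 2800·0.327 + 300·0.526 + 3000·0.241)/8700 = 0.28628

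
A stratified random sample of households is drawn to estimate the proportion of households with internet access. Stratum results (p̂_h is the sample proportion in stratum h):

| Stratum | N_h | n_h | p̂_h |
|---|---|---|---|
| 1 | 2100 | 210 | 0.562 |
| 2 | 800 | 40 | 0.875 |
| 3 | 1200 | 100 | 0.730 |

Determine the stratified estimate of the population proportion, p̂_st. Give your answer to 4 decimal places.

N = 4100; stratum weights W_h = N_h/N.
p̂_st = Σ W_h p̂_h = (2100·0.562 + 800·0.875 + 1200·0.730)/4100 = 0.67224

p̂_st ≈ 0.6722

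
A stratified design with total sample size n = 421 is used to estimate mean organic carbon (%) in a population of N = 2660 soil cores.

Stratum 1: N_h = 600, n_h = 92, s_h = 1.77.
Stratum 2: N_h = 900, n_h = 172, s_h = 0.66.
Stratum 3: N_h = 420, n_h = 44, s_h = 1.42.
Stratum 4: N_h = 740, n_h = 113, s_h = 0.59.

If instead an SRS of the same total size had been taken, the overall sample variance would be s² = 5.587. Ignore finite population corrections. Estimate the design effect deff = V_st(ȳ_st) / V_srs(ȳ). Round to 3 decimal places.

deff ≈ 0.256

V̂(ȳ_st) = Σ W_h² s_h²/n_h, with W_h = N_h/N and N = 2660:
  stratum 1: (600/2660)²·1.77²/92 = 0.0017326
  stratum 2: (900/2660)²·0.66²/172 = 0.000289922
  stratum 3: (420/2660)²·1.42²/44 = 0.00114251
  stratum 4: (740/2660)²·0.59²/113 = 0.000238411
V_st = 0.00340344
V_srs = s²/n = 5.587/421 = 0.0132708
deff = V_st / V_srs = 0.00340344/0.0132708 = 0.2565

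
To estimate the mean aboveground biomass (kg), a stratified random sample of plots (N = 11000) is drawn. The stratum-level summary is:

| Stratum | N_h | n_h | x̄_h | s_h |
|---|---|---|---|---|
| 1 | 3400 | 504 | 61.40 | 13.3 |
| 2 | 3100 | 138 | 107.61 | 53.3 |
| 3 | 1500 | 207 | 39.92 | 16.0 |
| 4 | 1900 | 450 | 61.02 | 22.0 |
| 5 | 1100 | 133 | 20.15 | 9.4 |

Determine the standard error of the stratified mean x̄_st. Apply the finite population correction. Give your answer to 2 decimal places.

V̂(x̄_st) = Σ W_h² (1 − n_h/N_h) s_h²/n_h, with W_h = N_h/N and N = 11000:
  stratum 1: (3400/11000)²·(1 − 504/3400)·13.3²/504 = 0.0285604
  stratum 2: (3100/11000)²·(1 − 138/3100)·53.3²/138 = 1.5622
  stratum 3: (1500/11000)²·(1 − 207/1500)·16.0²/207 = 0.0198232
  stratum 4: (1900/11000)²·(1 − 450/1900)·22.0²/450 = 0.0244889
  stratum 5: (1100/11000)²·(1 − 133/1100)·9.4²/133 = 0.00584034
V̂(x̄_st) = 1.64091
SE(x̄_st) = √1.64091 = 1.28098

SE(x̄_st) ≈ 1.28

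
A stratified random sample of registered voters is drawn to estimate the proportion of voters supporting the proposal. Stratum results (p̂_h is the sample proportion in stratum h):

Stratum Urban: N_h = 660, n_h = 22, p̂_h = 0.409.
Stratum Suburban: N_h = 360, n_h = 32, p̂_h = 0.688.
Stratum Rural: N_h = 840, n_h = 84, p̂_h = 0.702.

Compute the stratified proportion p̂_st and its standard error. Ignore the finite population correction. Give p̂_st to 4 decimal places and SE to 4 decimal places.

p̂_st ≈ 0.5953, SE ≈ 0.0471

N = 1860; stratum weights W_h = N_h/N.
p̂_st = Σ W_h p̂_h = (660·0.409 + 360·0.688 + 840·0.702)/1860 = 0.59532
V̂(p̂_st) = Σ W_h² p̂_h(1−p̂_h)/(n_h−1):
  stratum Urban: (660/1860)²·0.409·0.591/21 = 0.00144928
  stratum Suburban: (360/1860)²·0.688·0.312/31 = 0.000259394
  stratum Rural: (840/1860)²·0.702·0.298/83 = 0.000514053
V̂(p̂_st) = 0.00222273; SE = √V̂ = 0.0471459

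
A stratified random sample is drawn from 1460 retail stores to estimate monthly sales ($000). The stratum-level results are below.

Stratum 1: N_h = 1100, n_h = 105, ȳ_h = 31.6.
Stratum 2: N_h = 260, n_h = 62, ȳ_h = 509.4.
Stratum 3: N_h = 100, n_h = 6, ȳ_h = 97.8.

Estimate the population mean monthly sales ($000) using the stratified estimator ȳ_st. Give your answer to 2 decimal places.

N = Σ N_h = 1460. Stratum weights W_h = N_h/N.
ȳ_st = (1100·31.6 + 260·509.4 + 100·97.8) / 1460 = 121.2219

ȳ_st ≈ 121.22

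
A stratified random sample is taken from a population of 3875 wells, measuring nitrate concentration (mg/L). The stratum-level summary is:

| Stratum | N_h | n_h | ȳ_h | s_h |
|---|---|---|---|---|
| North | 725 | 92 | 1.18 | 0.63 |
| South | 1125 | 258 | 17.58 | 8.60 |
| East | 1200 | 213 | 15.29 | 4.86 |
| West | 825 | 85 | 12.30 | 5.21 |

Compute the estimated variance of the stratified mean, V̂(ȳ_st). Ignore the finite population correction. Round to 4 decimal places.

V̂(ȳ_st) = Σ W_h² s_h²/n_h, with W_h = N_h/N and N = 3875:
  stratum North: (725/3875)²·0.63²/92 = 0.000151017
  stratum South: (1125/3875)²·8.60²/258 = 0.0241623
  stratum East: (1200/3875)²·4.86²/213 = 0.0106344
  stratum West: (825/3875)²·5.21²/85 = 0.0144751
V̂(ȳ_st) = 0.0494228

V̂(ȳ_st) ≈ 0.0494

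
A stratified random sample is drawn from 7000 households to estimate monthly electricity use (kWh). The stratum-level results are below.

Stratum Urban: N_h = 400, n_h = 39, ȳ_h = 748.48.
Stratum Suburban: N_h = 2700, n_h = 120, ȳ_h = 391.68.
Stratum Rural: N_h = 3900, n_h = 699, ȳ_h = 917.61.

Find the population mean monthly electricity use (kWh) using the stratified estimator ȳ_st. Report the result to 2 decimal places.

ȳ_st ≈ 705.09

N = Σ N_h = 7000. Stratum weights W_h = N_h/N.
ȳ_st = (400·748.48 + 2700·391.68 + 3900·917.61) / 7000 = 705.0867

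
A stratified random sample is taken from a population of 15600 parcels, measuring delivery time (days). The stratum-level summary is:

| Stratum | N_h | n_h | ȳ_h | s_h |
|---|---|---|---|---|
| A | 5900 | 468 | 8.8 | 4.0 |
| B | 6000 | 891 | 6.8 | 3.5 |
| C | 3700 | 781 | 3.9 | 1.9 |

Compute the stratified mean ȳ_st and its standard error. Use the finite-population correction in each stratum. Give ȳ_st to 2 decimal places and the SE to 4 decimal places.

ȳ_st ≈ 6.87, SE ≈ 0.0802

ȳ_st = Σ W_h ȳ_h = (5900·8.8 + 6000·6.8 + 3700·3.9)/15600 = 6.86859
V̂(ȳ_st) = Σ W_h² (1 − n_h/N_h) s_h²/n_h, with W_h = N_h/N and N = 15600:
  stratum A: (5900/15600)²·(1 − 468/5900)·4.0²/468 = 0.00450232
  stratum B: (6000/15600)²·(1 − 891/6000)·3.5²/891 = 0.00173179
  stratum C: (3700/15600)²·(1 − 781/3700)·1.9²/781 = 0.000205136
V̂(ȳ_st) = 0.00643925
SE(ȳ_st) = √0.00643925 = 0.080245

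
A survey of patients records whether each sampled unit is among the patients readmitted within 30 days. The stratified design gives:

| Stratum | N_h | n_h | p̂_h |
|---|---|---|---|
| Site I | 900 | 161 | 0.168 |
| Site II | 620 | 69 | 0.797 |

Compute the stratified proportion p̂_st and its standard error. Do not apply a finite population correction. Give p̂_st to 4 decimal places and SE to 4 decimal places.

p̂_st ≈ 0.4246, SE ≈ 0.0265

N = 1520; stratum weights W_h = N_h/N.
p̂_st = Σ W_h p̂_h = (900·0.168 + 620·0.797)/1520 = 0.42457
V̂(p̂_st) = Σ W_h² p̂_h(1−p̂_h)/(n_h−1):
  stratum Site I: (900/1520)²·0.168·0.832/160 = 0.000306274
  stratum Site II: (620/1520)²·0.797·0.203/68 = 0.00039586
V̂(p̂_st) = 0.000702134; SE = √V̂ = 0.0264978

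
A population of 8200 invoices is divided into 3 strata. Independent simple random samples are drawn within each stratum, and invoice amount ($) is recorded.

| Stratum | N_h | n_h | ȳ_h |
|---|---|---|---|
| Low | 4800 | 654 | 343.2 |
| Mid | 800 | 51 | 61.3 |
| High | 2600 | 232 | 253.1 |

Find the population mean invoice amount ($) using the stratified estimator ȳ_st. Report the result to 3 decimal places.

ȳ_st ≈ 287.129

N = Σ N_h = 8200. Stratum weights W_h = N_h/N.
ȳ_st = (4800·343.2 + 800·61.3 + 2600·253.1) / 8200 = 287.12927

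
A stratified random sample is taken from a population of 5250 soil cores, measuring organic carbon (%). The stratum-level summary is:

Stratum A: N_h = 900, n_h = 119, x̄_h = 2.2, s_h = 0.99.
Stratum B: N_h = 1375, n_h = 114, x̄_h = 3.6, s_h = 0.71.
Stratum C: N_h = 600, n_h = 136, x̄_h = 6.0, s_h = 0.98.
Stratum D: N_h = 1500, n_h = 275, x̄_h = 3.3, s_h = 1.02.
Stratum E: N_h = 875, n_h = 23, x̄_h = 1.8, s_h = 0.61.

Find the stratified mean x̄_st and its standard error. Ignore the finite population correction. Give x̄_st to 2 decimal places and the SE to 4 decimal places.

x̄_st = Σ W_h x̄_h = (900·2.2 + 1375·3.6 + 600·6.0 + 1500·3.3 + 875·1.8)/5250 = 3.24857
V̂(x̄_st) = Σ W_h² s_h²/n_h, with W_h = N_h/N and N = 5250:
  stratum A: (900/5250)²·0.99²/119 = 0.000242042
  stratum B: (1375/5250)²·0.71²/114 = 0.000303318
  stratum C: (600/5250)²·0.98²/136 = 9.22353e-05
  stratum D: (1500/5250)²·1.02²/275 = 0.000308839
  stratum E: (875/5250)²·0.61²/23 = 0.000449396
V̂(x̄_st) = 0.00139583
SE(x̄_st) = √0.00139583 = 0.0373608

x̄_st ≈ 3.25, SE ≈ 0.0374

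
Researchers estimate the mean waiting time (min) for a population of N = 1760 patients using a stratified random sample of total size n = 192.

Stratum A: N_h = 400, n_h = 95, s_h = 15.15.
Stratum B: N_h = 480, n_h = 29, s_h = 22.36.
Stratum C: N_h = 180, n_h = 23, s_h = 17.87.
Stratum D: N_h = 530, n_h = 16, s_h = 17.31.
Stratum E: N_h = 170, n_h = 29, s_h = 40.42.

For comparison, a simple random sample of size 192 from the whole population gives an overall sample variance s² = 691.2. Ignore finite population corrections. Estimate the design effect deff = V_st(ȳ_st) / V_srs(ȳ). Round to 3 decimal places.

V̂(ȳ_st) = Σ W_h² s_h²/n_h, with W_h = N_h/N and N = 1760:
  stratum A: (400/1760)²·15.15²/95 = 0.124795
  stratum B: (480/1760)²·22.36²/29 = 1.28234
  stratum C: (180/1760)²·17.87²/23 = 0.145225
  stratum D: (530/1760)²·17.31²/16 = 1.69825
  stratum E: (170/1760)²·40.42²/29 = 0.525614
V_st = 3.77622
V_srs = s²/n = 691.2/192 = 3.6
deff = V_st / V_srs = 3.77622/3.6 = 1.0489

deff ≈ 1.049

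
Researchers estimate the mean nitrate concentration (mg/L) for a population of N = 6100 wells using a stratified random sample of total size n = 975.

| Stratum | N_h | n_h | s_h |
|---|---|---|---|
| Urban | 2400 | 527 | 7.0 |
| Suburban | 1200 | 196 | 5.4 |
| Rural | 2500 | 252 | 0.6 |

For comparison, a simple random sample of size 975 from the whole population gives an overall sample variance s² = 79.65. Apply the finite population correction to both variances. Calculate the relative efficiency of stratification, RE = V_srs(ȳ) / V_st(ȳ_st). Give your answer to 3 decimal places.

V̂(ȳ_st) = Σ W_h² (1 − n_h/N_h) s_h²/n_h, with W_h = N_h/N and N = 6100:
  stratum Urban: (2400/6100)²·(1 − 527/2400)·7.0²/527 = 0.0112325
  stratum Suburban: (1200/6100)²·(1 − 196/1200)·5.4²/196 = 0.00481711
  stratum Rural: (2500/6100)²·(1 − 252/2500)·0.6²/252 = 0.000215764
V_st = 0.0162653
V_srs = (1 − 975/6100)·79.65/975 = 0.0686349
Relative efficiency = V_srs / V_st = 0.0686349/0.0162653 = 4.2197

RE ≈ 4.220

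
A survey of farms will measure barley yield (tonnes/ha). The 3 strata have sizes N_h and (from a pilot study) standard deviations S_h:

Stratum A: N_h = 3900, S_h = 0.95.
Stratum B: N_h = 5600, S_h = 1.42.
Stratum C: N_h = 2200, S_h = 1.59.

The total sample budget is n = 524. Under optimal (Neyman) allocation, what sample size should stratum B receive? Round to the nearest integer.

275

Neyman allocation: n_h = n · N_h S_h / Σ N_i S_i, with n = 524.
  stratum A: N_h·S_h = 3900·0.95 = 3705.00
  stratum B: N_h·S_h = 5600·1.42 = 7952.00
  stratum C: N_h·S_h = 2200·1.59 = 3498.00
Σ N_h S_h = 15155.00
n for stratum B = 524·7952.00/15155.00 = 274.949 → 275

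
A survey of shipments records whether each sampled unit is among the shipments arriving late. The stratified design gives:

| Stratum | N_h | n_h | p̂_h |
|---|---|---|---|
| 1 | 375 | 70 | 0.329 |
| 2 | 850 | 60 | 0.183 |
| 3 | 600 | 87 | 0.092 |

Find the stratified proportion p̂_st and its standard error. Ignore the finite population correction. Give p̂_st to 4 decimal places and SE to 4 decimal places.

p̂_st ≈ 0.1831, SE ≈ 0.0281

N = 1825; stratum weights W_h = N_h/N.
p̂_st = Σ W_h p̂_h = (375·0.329 + 850·0.183 + 600·0.092)/1825 = 0.18308
V̂(p̂_st) = Σ W_h² p̂_h(1−p̂_h)/(n_h−1):
  stratum 1: (375/1825)²·0.329·0.671/69 = 0.000135085
  stratum 2: (850/1825)²·0.183·0.817/59 = 0.00054971
  stratum 3: (600/1825)²·0.092·0.908/86 = 0.000104991
V̂(p̂_st) = 0.000789785; SE = √V̂ = 0.0281031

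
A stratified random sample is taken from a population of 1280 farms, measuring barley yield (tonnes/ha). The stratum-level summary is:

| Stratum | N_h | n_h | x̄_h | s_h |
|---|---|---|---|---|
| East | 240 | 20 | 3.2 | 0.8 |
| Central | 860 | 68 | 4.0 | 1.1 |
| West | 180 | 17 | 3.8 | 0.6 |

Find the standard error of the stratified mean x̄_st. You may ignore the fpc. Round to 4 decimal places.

SE(x̄_st) ≈ 0.0979

V̂(x̄_st) = Σ W_h² s_h²/n_h, with W_h = N_h/N and N = 1280:
  stratum East: (240/1280)²·0.8²/20 = 0.001125
  stratum Central: (860/1280)²·1.1²/68 = 0.00803255
  stratum West: (180/1280)²·0.6²/17 = 0.000418773
V̂(x̄_st) = 0.00957632
SE(x̄_st) = √0.00957632 = 0.0978587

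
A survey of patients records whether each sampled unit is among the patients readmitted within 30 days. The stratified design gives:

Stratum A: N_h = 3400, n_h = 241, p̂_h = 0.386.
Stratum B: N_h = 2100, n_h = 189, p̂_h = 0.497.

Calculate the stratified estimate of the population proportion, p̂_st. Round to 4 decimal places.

p̂_st ≈ 0.4284

N = 5500; stratum weights W_h = N_h/N.
p̂_st = Σ W_h p̂_h = (3400·0.386 + 2100·0.497)/5500 = 0.42838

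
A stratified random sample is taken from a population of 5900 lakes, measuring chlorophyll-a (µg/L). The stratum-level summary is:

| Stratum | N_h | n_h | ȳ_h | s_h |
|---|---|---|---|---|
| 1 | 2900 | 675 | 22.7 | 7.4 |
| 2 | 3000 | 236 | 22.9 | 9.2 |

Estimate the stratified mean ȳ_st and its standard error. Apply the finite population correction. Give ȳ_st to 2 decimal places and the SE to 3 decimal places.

ȳ_st = Σ W_h ȳ_h = (2900·22.7 + 3000·22.9)/5900 = 22.80169
V̂(ȳ_st) = Σ W_h² (1 − n_h/N_h) s_h²/n_h, with W_h = N_h/N and N = 5900:
  stratum 1: (2900/5900)²·(1 − 675/2900)·7.4²/675 = 0.0150378
  stratum 2: (3000/5900)²·(1 − 236/3000)·9.2²/236 = 0.0854317
V̂(ȳ_st) = 0.100469
SE(ȳ_st) = √0.100469 = 0.316969

ȳ_st ≈ 22.80, SE ≈ 0.317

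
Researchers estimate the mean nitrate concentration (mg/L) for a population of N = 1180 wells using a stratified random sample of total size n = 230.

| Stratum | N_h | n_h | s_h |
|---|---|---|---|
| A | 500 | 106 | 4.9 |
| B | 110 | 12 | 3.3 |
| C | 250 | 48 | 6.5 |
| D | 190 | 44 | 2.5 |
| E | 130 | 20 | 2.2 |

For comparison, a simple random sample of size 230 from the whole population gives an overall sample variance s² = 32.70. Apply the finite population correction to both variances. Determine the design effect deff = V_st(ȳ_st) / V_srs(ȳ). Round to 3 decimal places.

deff ≈ 0.667

V̂(ȳ_st) = Σ W_h² (1 − n_h/N_h) s_h²/n_h, with W_h = N_h/N and N = 1180:
  stratum A: (500/1180)²·(1 − 106/500)·4.9²/106 = 0.0320471
  stratum B: (110/1180)²·(1 − 12/110)·3.3²/12 = 0.00702589
  stratum C: (250/1180)²·(1 − 48/250)·6.5²/48 = 0.0319237
  stratum D: (190/1180)²·(1 − 44/190)·2.5²/44 = 0.00282989
  stratum E: (130/1180)²·(1 − 20/130)·2.2²/20 = 0.00248535
V_st = 0.0763119
V_srs = (1 − 230/1180)·32.70/230 = 0.114462
deff = V_st / V_srs = 0.0763119/0.114462 = 0.6667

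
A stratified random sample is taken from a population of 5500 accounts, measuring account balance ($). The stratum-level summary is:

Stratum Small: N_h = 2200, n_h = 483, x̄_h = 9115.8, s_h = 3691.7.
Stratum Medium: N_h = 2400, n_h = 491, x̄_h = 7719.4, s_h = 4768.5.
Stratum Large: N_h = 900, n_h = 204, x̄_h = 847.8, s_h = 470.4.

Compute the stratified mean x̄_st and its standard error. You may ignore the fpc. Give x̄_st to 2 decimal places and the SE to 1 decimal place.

x̄_st ≈ 7153.52, SE ≈ 115.6

x̄_st = Σ W_h x̄_h = (2200·9115.8 + 2400·7719.4 + 900·847.8)/5500 = 7153.51636
V̂(x̄_st) = Σ W_h² s_h²/n_h, with W_h = N_h/N and N = 5500:
  stratum Small: (2200/5500)²·3691.7²/483 = 4514.67
  stratum Medium: (2400/5500)²·4768.5²/491 = 8818.18
  stratum Large: (900/5500)²·470.4²/204 = 29.0445
V̂(x̄_st) = 13361.9
SE(x̄_st) = √13361.9 = 115.594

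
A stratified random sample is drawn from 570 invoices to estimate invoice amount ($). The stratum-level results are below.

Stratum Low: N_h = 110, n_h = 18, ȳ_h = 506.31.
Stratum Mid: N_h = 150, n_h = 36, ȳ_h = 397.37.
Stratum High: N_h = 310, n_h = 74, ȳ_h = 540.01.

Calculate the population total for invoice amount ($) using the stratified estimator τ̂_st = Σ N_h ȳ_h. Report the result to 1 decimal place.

τ̂_st ≈ 282702.7

τ̂_st = Σ N_h ȳ_h = 110·506.31 + 150·397.37 + 310·540.01 = 282702.7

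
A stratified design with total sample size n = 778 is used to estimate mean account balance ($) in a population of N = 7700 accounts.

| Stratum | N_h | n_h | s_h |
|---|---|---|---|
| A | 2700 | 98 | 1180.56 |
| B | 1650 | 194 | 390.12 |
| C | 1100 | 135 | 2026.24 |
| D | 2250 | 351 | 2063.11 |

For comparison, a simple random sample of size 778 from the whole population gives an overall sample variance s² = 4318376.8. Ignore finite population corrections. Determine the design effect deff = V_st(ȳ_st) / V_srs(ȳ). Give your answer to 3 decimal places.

deff ≈ 0.620

V̂(ȳ_st) = Σ W_h² s_h²/n_h, with W_h = N_h/N and N = 7700:
  stratum A: (2700/7700)²·1180.56²/98 = 1748.62
  stratum B: (1650/7700)²·390.12²/194 = 36.0231
  stratum C: (1100/7700)²·2026.24²/135 = 620.657
  stratum D: (2250/7700)²·2063.11²/351 = 1035.43
V_st = 3440.73
V_srs = s²/n = 4318376.8/778 = 5550.61
deff = V_st / V_srs = 3440.73/5550.61 = 0.6199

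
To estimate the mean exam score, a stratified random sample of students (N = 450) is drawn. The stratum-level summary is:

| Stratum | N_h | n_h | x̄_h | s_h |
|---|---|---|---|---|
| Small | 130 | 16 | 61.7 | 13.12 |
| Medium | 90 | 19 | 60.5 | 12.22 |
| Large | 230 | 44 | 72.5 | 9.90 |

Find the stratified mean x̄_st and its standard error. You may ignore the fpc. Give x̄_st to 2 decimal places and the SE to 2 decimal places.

x̄_st ≈ 66.98, SE ≈ 1.34

x̄_st = Σ W_h x̄_h = (130·61.7 + 90·60.5 + 230·72.5)/450 = 66.98000
V̂(x̄_st) = Σ W_h² s_h²/n_h, with W_h = N_h/N and N = 450:
  stratum Small: (130/450)²·13.12²/16 = 0.897862
  stratum Medium: (90/450)²·12.22²/19 = 0.314376
  stratum Large: (230/450)²·9.90²/44 = 0.5819
V̂(x̄_st) = 1.79414
SE(x̄_st) = √1.79414 = 1.33945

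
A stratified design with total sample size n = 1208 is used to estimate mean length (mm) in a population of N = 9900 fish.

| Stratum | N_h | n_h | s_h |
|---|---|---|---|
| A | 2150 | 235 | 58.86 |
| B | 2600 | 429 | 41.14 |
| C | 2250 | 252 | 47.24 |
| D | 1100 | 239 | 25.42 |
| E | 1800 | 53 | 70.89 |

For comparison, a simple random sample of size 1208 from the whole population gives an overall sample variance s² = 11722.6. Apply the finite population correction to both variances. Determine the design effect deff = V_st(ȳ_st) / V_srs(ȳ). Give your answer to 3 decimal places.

deff ≈ 0.507

V̂(ȳ_st) = Σ W_h² (1 − n_h/N_h) s_h²/n_h, with W_h = N_h/N and N = 9900:
  stratum A: (2150/9900)²·(1 − 235/2150)·58.86²/235 = 0.619312
  stratum B: (2600/9900)²·(1 − 429/2600)·41.14²/429 = 0.227213
  stratum C: (2250/9900)²·(1 − 252/2250)·47.24²/252 = 0.406188
  stratum D: (1100/9900)²·(1 − 239/1100)·25.42²/239 = 0.0261263
  stratum E: (1800/9900)²·(1 − 53/1800)·70.89²/53 = 3.04221
V_st = 4.32105
V_srs = (1 − 1208/9900)·11722.6/1208 = 8.52004
deff = V_st / V_srs = 4.32105/8.52004 = 0.5072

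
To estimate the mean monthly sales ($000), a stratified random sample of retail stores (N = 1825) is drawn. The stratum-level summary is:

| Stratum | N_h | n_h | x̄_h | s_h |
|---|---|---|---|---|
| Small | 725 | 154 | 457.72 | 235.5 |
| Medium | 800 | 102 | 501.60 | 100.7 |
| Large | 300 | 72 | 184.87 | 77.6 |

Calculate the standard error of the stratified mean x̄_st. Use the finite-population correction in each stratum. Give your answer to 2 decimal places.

V̂(x̄_st) = Σ W_h² (1 − n_h/N_h) s_h²/n_h, with W_h = N_h/N and N = 1825:
  stratum Small: (725/1825)²·(1 − 154/725)·235.5²/154 = 44.762
  stratum Medium: (800/1825)²·(1 − 102/800)·100.7²/102 = 16.6678
  stratum Large: (300/1825)²·(1 − 72/300)·77.6²/72 = 1.7176
V̂(x̄_st) = 63.1474
SE(x̄_st) = √63.1474 = 7.94653

SE(x̄_st) ≈ 7.95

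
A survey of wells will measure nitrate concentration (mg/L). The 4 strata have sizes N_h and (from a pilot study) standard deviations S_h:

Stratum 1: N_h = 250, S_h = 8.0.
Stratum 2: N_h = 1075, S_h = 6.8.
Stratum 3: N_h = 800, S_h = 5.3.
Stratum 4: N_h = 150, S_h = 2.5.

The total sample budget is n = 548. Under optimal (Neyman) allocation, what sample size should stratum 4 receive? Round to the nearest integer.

15

Neyman allocation: n_h = n · N_h S_h / Σ N_i S_i, with n = 548.
  stratum 1: N_h·S_h = 250·8.0 = 2000.00
  stratum 2: N_h·S_h = 1075·6.8 = 7310.00
  stratum 3: N_h·S_h = 800·5.3 = 4240.00
  stratum 4: N_h·S_h = 150·2.5 = 375.00
Σ N_h S_h = 13925.00
n for stratum 4 = 548·375.00/13925.00 = 14.758 → 15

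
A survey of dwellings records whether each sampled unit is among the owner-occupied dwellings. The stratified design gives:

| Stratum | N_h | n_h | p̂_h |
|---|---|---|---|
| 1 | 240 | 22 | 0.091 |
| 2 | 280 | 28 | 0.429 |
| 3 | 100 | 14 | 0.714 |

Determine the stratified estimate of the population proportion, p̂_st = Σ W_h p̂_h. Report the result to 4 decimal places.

N = 620; stratum weights W_h = N_h/N.
p̂_st = Σ W_h p̂_h = (240·0.091 + 280·0.429 + 100·0.714)/620 = 0.34413

p̂_st ≈ 0.3441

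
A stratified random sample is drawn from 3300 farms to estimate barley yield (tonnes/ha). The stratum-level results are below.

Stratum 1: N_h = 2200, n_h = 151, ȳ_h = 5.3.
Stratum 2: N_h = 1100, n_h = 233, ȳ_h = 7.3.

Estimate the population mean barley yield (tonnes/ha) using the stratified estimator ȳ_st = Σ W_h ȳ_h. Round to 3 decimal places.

ȳ_st ≈ 5.967

N = Σ N_h = 3300. Stratum weights W_h = N_h/N.
ȳ_st = (2200·5.3 + 1100·7.3) / 3300 = 5.96667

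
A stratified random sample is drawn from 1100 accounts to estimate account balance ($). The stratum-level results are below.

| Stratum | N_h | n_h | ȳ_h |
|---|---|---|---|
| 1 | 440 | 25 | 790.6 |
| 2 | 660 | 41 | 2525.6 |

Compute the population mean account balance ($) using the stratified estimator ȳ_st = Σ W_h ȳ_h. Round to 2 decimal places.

N = Σ N_h = 1100. Stratum weights W_h = N_h/N.
ȳ_st = (440·790.6 + 660·2525.6) / 1100 = 1831.6000

ȳ_st ≈ 1831.60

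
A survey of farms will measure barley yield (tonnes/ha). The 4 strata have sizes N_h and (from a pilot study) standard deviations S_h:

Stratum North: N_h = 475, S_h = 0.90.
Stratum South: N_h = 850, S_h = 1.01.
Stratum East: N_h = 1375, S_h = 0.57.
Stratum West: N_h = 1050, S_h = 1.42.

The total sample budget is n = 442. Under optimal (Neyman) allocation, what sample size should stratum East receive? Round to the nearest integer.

Neyman allocation: n_h = n · N_h S_h / Σ N_i S_i, with n = 442.
  stratum North: N_h·S_h = 475·0.90 = 427.50
  stratum South: N_h·S_h = 850·1.01 = 858.50
  stratum East: N_h·S_h = 1375·0.57 = 783.75
  stratum West: N_h·S_h = 1050·1.42 = 1491.00
Σ N_h S_h = 3560.75
n for stratum East = 442·783.75/3560.75 = 97.288 → 97

97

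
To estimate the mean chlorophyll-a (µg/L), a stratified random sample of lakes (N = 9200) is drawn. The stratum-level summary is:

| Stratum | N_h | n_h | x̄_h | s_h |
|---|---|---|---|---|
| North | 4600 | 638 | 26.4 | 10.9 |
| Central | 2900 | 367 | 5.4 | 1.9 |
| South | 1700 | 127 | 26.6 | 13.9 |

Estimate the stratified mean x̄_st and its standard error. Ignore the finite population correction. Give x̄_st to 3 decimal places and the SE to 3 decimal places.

x̄_st ≈ 19.817, SE ≈ 0.315

x̄_st = Σ W_h x̄_h = (4600·26.4 + 2900·5.4 + 1700·26.6)/9200 = 19.81739
V̂(x̄_st) = Σ W_h² s_h²/n_h, with W_h = N_h/N and N = 9200:
  stratum North: (4600/9200)²·10.9²/638 = 0.0465556
  stratum Central: (2900/9200)²·1.9²/367 = 0.000977376
  stratum South: (1700/9200)²·13.9²/127 = 0.0519455
V̂(x̄_st) = 0.0994785
SE(x̄_st) = √0.0994785 = 0.315402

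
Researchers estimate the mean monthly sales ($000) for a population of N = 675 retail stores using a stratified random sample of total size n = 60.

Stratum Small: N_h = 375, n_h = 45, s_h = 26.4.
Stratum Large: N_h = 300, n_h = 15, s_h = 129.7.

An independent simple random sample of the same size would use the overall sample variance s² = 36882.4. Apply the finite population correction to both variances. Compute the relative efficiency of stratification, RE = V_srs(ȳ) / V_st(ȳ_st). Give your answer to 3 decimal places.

V̂(ȳ_st) = Σ W_h² (1 − n_h/N_h) s_h²/n_h, with W_h = N_h/N and N = 675:
  stratum Small: (375/675)²·(1 − 45/375)·26.4²/45 = 4.20662
  stratum Large: (300/675)²·(1 − 15/300)·129.7²/15 = 210.449
V_st = 214.656
V_srs = (1 − 60/675)·36882.4/60 = 560.066
Relative efficiency = V_srs / V_st = 560.066/214.656 = 2.6091

RE ≈ 2.609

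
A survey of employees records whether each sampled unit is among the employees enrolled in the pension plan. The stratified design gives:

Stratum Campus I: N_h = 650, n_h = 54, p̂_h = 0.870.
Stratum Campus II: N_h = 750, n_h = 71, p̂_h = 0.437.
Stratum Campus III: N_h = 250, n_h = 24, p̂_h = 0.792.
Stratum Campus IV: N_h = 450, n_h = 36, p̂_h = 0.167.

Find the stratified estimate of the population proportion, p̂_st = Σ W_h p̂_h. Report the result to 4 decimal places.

N = 2100; stratum weights W_h = N_h/N.
p̂_st = Σ W_h p̂_h = (650·0.870 + 750·0.437 + 250·0.792 + 450·0.167)/2100 = 0.55543

p̂_st ≈ 0.5554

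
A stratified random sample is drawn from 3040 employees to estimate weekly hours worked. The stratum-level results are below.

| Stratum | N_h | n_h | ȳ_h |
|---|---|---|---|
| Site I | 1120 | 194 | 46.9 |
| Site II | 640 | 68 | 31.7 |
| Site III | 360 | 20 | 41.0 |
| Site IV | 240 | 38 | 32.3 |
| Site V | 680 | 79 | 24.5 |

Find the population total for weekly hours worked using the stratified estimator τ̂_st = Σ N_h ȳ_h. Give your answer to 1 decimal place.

τ̂_st = Σ N_h ȳ_h = 1120·46.9 + 640·31.7 + 360·41.0 + 240·32.3 + 680·24.5 = 111988.0

τ̂_st ≈ 111988.0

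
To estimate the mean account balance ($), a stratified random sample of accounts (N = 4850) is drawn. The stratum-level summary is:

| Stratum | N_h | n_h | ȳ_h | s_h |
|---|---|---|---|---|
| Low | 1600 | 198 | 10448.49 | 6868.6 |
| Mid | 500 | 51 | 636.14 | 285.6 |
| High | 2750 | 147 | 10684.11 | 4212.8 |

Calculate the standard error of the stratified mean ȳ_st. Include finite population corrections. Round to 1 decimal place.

V̂(ȳ_st) = Σ W_h² (1 − n_h/N_h) s_h²/n_h, with W_h = N_h/N and N = 4850:
  stratum Low: (1600/4850)²·(1 − 198/1600)·6868.6²/198 = 22722.5
  stratum Mid: (500/4850)²·(1 − 51/500)·285.6²/51 = 15.2644
  stratum High: (2750/4850)²·(1 − 147/2750)·4212.8²/147 = 36740.7
V̂(ȳ_st) = 59478.5
SE(ȳ_st) = √59478.5 = 243.882

SE(ȳ_st) ≈ 243.9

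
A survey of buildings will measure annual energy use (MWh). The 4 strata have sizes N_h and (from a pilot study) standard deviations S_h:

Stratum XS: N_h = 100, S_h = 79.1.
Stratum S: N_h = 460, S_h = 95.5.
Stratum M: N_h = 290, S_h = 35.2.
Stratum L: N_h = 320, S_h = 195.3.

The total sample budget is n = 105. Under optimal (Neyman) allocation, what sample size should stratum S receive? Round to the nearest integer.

Neyman allocation: n_h = n · N_h S_h / Σ N_i S_i, with n = 105.
  stratum XS: N_h·S_h = 100·79.1 = 7910.00
  stratum S: N_h·S_h = 460·95.5 = 43930.00
  stratum M: N_h·S_h = 290·35.2 = 10208.00
  stratum L: N_h·S_h = 320·195.3 = 62496.00
Σ N_h S_h = 124544.00
n for stratum S = 105·43930.00/124544.00 = 37.036 → 37

37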